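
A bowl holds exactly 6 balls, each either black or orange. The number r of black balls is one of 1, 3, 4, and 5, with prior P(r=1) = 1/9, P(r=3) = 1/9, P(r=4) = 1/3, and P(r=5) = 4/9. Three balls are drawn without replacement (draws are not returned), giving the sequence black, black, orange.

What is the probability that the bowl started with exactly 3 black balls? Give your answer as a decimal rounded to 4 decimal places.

Compute the likelihood of the observed sequence for each case: P(data | r = 1) = (1/6)(0/5) = 0; P(data | r = 3) = (3/6)(2/5)(3/4) = 3/20; P(data | r = 4) = (4/6)(3/5)(2/4) = 1/5; P(data | r = 5) = (5/6)(4/5)(1/4) = 1/6.
Weighting by the prior gives 1/9 · 0 = 0, 1/9 · 3/20 = 1/60, 1/3 · 1/5 = 1/15, 4/9 · 1/6 = 2/27; with total 17/108.
Hence P(r = 3 | data) = (1/60) / (17/108) = 9/85.

0.1059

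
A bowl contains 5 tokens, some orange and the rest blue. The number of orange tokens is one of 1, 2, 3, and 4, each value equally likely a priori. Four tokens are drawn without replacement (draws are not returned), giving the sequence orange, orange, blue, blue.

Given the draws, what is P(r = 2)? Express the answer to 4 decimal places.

Compute the likelihood of the observed sequence for each case: P(data | r = 1) = (1/5)(0/4) = 0; P(data | r = 2) = (2/5)(1/4)(3/3)(2/2) = 1/10; P(data | r = 3) = (3/5)(2/4)(2/3)(1/2) = 1/10; P(data | r = 4) = (4/5)(3/4)(1/3)(0/2) = 0.
Multiplying each by its prior: 1/4 · 0 = 0, 1/4 · 1/10 = 1/40, 1/4 · 1/10 = 1/40, 1/4 · 0 = 0; summing to 1/20.
Therefore the posterior P(r = 2 | data) = (1/40) / (1/20) = 1/2.

0.5000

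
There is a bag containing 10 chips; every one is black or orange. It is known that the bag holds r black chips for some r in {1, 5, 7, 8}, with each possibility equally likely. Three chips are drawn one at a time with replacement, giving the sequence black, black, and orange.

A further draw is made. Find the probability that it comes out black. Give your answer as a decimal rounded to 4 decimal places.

For each hypothesis, P(data | H) works out to: P(data | r = 1) = (1/10)(1/10)(9/10) = 0.009; P(data | r = 5) = (5/10)(5/10)(5/10) = 0.125; P(data | r = 7) = (7/10)(7/10)(3/10) = 0.147; P(data | r = 8) = (8/10)(8/10)(2/10) = 0.128.
Multiplying each by its prior: 1/4 · 0.009 = 0.00225, 1/4 · 0.125 = 0.03125, 1/4 · 0.147 = 0.03675, 1/4 · 0.128 = 0.032; these sum to 0.10225.
The posterior is then P(r = 1 | data) = 0.022005, P(r = 5 | data) = 0.30562, P(r = 7 | data) = 0.35941, P(r = 8 | data) = 0.31296.
The predictive probability is P(black next | data) = (1/10)(0.022005) + (1/2)(0.30562) + (7/10)(0.35941) + (4/5)(0.31296) = 0.65697.

0.6570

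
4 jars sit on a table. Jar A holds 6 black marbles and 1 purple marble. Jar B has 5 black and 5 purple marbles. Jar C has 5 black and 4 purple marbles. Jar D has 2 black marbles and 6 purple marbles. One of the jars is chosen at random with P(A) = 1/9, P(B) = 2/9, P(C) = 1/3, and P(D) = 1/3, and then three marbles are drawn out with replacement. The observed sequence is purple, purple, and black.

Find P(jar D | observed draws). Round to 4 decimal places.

0.4142

Under each hypothesis, the probability of the observed sequence is: P(data | jar A) = (1/7)(1/7)(6/7) = 0.017493; P(data | jar B) = (5/10)(5/10)(5/10) = 0.125; P(data | jar C) = (4/9)(4/9)(5/9) = 0.10974; P(data | jar D) = (6/8)(6/8)(2/8) = 0.14062.
Multiplying each by its prior: 1/9 · 0.017493 = 0.0019436, 2/9 · 0.125 = 0.027778, 1/3 · 0.10974 = 0.03658, 1/3 · 0.14062 = 0.046875; these sum to 0.11318.
Therefore the posterior P(jar D | data) = (0.046875) / (0.11318) = 0.41418.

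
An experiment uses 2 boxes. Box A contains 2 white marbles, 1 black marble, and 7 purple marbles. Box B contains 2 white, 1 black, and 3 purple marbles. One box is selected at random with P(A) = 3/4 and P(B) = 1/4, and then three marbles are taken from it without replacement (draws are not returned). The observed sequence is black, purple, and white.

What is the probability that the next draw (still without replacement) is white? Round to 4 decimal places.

0.2308

The likelihood of the observed sequence under each hypothesis: P(data | box A) = (1/10)(7/9)(2/8) = 7/360; P(data | box B) = (1/6)(3/5)(2/4) = 1/20.
Weighting by the prior gives 3/4 · 7/360 = 7/480, 1/4 · 1/20 = 1/80; with total 13/480.
Normalising, the posterior is P(box A | data) = 7/13, P(box B | data) = 6/13.
The predictive probability is P(white next | data) = (1/7)(7/13) + (1/3)(6/13) = 3/13.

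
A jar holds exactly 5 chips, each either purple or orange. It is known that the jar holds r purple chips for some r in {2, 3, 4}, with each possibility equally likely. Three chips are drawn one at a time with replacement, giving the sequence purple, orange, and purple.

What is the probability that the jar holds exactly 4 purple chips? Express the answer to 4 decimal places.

Under each hypothesis, the probability of the observed sequence is: P(data | r = 2) = (2/5)(3/5)(2/5) = 12/125; P(data | r = 3) = (3/5)(2/5)(3/5) = 18/125; P(data | r = 4) = (4/5)(1/5)(4/5) = 16/125.
The prior-weighted likelihoods are 1/3 · 12/125 = 4/125, 1/3 · 18/125 = 6/125, 1/3 · 16/125 = 16/375; with total 46/375.
By Bayes' rule, P(r = 4 | data) = (16/375) / (46/375) = 8/23.

0.3478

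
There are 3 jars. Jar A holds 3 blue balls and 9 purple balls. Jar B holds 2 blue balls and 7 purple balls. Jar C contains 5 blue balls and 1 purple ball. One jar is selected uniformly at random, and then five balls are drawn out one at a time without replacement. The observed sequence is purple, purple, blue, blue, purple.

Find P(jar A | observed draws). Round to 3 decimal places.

0.534

Compute the likelihood of the observed sequence for each case: P(data | jar A) = (9/12)(8/11)(3/10)(2/9)(7/8) = 0.031818; P(data | jar B) = (7/9)(6/8)(2/7)(1/6)(5/5) = 0.027778; P(data | jar C) = (1/6)(0/5) = 0.
The prior-weighted likelihoods are 1/3 · 0.031818 = 0.010606, 1/3 · 0.027778 = 0.0092593, 1/3 · 0 = 0; with total 0.019865.
By Bayes' rule, P(jar A | data) = (0.010606) / (0.019865) = 0.5339.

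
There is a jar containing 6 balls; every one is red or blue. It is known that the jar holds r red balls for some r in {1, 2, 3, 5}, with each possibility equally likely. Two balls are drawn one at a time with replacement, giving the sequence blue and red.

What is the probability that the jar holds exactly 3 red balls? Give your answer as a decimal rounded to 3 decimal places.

Under each hypothesis, the probability of the observed sequence is: P(data | r = 1) = (5/6)(1/6) = 5/36; P(data | r = 2) = (4/6)(2/6) = 2/9; P(data | r = 3) = (3/6)(3/6) = 1/4; P(data | r = 5) = (1/6)(5/6) = 5/36.
Multiplying each by its prior: 1/4 · 5/36 = 5/144, 1/4 · 2/9 = 1/18, 1/4 · 1/4 = 1/16, 1/4 · 5/36 = 5/144; summing to 3/16.
By Bayes' rule, P(r = 3 | data) = (1/16) / (3/16) = 1/3.

0.333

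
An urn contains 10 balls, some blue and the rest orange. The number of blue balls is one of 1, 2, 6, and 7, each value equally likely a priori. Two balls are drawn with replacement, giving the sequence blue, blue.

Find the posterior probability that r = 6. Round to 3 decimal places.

0.400

Compute the likelihood of the observed sequence for each case: P(data | r = 1) = (1/10)(1/10) = 1/100; P(data | r = 2) = (2/10)(2/10) = 1/25; P(data | r = 6) = (6/10)(6/10) = 9/25; P(data | r = 7) = (7/10)(7/10) = 49/100.
Weighting by the prior gives 1/4 · 1/100 = 1/400, 1/4 · 1/25 = 1/100, 1/4 · 9/25 = 9/100, 1/4 · 49/100 = 49/400; these sum to 9/40.
By Bayes' rule, P(r = 6 | data) = (9/100) / (9/40) = 2/5.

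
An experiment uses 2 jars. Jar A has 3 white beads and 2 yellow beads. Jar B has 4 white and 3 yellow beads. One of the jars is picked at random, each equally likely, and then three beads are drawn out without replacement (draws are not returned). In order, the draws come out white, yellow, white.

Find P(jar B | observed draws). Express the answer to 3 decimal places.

0.462

The likelihood of the observed sequence under each hypothesis: P(data | jar A) = (3/5)(2/4)(2/3) = 1/5; P(data | jar B) = (4/7)(3/6)(3/5) = 6/35.
Weighting by the prior gives 1/2 · 1/5 = 1/10, 1/2 · 6/35 = 3/35; these sum to 13/70.
Therefore the posterior P(jar B | data) = (3/35) / (13/70) = 6/13.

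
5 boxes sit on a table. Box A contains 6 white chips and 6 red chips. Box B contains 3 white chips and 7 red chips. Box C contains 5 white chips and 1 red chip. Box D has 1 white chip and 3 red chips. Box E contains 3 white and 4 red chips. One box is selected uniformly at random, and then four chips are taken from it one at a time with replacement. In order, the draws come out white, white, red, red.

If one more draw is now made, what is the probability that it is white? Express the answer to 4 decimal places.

0.4300

Compute the likelihood of the observed sequence for each case: P(data | box A) = (6/12)(6/12)(6/12)(6/12) = 0.0625; P(data | box B) = (3/10)(3/10)(7/10)(7/10) = 0.0441; P(data | box C) = (5/6)(5/6)(1/6)(1/6) = 0.01929; P(data | box D) = (1/4)(1/4)(3/4)(3/4) = 0.035156; P(data | box E) = (3/7)(3/7)(4/7)(4/7) = 0.059975.
The prior-weighted likelihoods are 1/5 · 0.0625 = 0.0125, 1/5 · 0.0441 = 0.00882, 1/5 · 0.01929 = 0.003858, 1/5 · 0.035156 = 0.0070313, 1/5 · 0.059975 = 0.011995; summing to 0.044204.
The posterior is then P(box A | data) = 0.28278, P(box B | data) = 0.19953, P(box C | data) = 0.087277, P(box D | data) = 0.15906, P(box E | data) = 0.27135.
The predictive probability is P(white next | data) = (1/2)(0.28278) + (3/10)(0.19953) + (5/6)(0.087277) + (1/4)(0.15906) + (3/7)(0.27135) = 0.43004.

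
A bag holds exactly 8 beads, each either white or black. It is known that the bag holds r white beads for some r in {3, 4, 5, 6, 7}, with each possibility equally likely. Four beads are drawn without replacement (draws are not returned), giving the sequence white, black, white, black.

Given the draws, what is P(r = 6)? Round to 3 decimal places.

0.135

Under each hypothesis, the probability of the observed sequence is: P(data | r = 3) = (3/8)(5/7)(2/6)(4/5) = 1/14; P(data | r = 4) = (4/8)(4/7)(3/6)(3/5) = 3/35; P(data | r = 5) = (5/8)(3/7)(4/6)(2/5) = 1/14; P(data | r = 6) = (6/8)(2/7)(5/6)(1/5) = 1/28; P(data | r = 7) = (7/8)(1/7)(6/6)(0/5) = 0.
Multiplying each by its prior: 1/5 · 1/14 = 1/70, 1/5 · 3/35 = 3/175, 1/5 · 1/14 = 1/70, 1/5 · 1/28 = 1/140, 1/5 · 0 = 0; summing to 37/700.
So P(r = 6 | data) = (1/140) / (37/700) = 5/37.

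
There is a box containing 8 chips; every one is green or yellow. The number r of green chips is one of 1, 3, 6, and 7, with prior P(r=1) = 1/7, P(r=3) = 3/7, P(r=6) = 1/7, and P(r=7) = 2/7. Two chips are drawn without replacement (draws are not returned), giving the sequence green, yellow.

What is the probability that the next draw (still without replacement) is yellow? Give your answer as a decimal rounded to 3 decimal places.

The likelihood of the observed sequence under each hypothesis: P(data | r = 1) = (1/8)(7/7) = 1/8; P(data | r = 3) = (3/8)(5/7) = 15/56; P(data | r = 6) = (6/8)(2/7) = 3/14; P(data | r = 7) = (7/8)(1/7) = 1/8.
Weighting by the prior gives 1/7 · 1/8 = 1/56, 3/7 · 15/56 = 45/392, 1/7 · 3/14 = 3/98, 2/7 · 1/8 = 1/28; with total 39/196.
Dividing through by the total gives posterior P(r = 1 | data) = 7/78, P(r = 3 | data) = 15/26, P(r = 6 | data) = 2/13, P(r = 7 | data) = 7/39.
The predictive probability is P(yellow next | data) = (1)(7/78) + (2/3)(15/26) + (1/6)(2/13) + (0)(7/39) = 1/2.

0.500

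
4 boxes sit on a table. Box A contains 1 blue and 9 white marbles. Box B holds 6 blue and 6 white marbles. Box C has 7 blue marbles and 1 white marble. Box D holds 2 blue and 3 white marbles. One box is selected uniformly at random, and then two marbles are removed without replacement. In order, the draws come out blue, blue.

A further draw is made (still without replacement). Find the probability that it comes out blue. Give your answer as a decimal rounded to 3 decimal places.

0.665

For each hypothesis, P(data | H) works out to: P(data | box A) = (1/10)(0/9) = 0; P(data | box B) = (6/12)(5/11) = 5/22; P(data | box C) = (7/8)(6/7) = 3/4; P(data | box D) = (2/5)(1/4) = 1/10.
The prior-weighted likelihoods are 1/4 · 0 = 0, 1/4 · 5/22 = 5/88, 1/4 · 3/4 = 3/16, 1/4 · 1/10 = 1/40; these sum to 237/880.
Dividing through by the total gives posterior P(box A | data) = 0, P(box B | data) = 50/237, P(box C | data) = 55/79, P(box D | data) = 22/237.
So P(blue next | data) = Σ P(blue next | H) P(H | data) = (2/5)(50/237) + (5/6)(55/79) + (0)(22/237) = 105/158.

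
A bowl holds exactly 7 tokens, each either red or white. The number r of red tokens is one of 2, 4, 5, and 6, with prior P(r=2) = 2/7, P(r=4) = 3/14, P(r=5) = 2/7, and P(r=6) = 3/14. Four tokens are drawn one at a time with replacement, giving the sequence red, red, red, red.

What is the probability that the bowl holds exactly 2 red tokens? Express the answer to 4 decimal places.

0.0089

Compute the likelihood of the observed sequence for each case: P(data | r = 2) = (2/7)(2/7)(2/7)(2/7) = 0.0066639; P(data | r = 4) = (4/7)(4/7)(4/7)(4/7) = 0.10662; P(data | r = 5) = (5/7)(5/7)(5/7)(5/7) = 0.26031; P(data | r = 6) = (6/7)(6/7)(6/7)(6/7) = 0.53978.
The prior-weighted likelihoods are 2/7 · 0.0066639 = 0.001904, 3/14 · 0.10662 = 0.022848, 2/7 · 0.26031 = 0.074374, 3/14 · 0.53978 = 0.11567; these sum to 0.21479.
So P(r = 2 | data) = (0.001904) / (0.21479) = 0.0088643.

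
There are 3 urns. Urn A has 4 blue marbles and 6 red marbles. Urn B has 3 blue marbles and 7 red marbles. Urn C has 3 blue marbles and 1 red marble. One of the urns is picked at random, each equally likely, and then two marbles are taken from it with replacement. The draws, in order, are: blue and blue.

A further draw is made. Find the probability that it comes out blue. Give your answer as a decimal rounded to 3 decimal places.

Compute the likelihood of the observed sequence for each case: P(data | urn A) = (4/10)(4/10) = 4/25; P(data | urn B) = (3/10)(3/10) = 9/100; P(data | urn C) = (3/4)(3/4) = 9/16.
Weighting by the prior gives 1/3 · 4/25 = 4/75, 1/3 · 9/100 = 3/100, 1/3 · 9/16 = 3/16; these sum to 13/48.
The posterior is then P(urn A | data) = 0.19692, P(urn B | data) = 0.11077, P(urn C | data) = 0.69231.
So P(blue next | data) = Σ P(blue next | H) P(H | data) = (2/5)(0.19692) + (3/10)(0.11077) + (3/4)(0.69231) = 0.63123.

0.631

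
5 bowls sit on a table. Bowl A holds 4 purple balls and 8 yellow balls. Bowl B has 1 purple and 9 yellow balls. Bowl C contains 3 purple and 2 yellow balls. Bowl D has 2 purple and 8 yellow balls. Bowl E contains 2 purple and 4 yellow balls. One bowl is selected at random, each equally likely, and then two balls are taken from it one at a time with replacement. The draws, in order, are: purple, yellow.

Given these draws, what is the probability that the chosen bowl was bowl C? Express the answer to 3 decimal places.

For each hypothesis, P(data | H) works out to: P(data | bowl A) = (4/12)(8/12) = 0.22222; P(data | bowl B) = (1/10)(9/10) = 0.09; P(data | bowl C) = (3/5)(2/5) = 0.24; P(data | bowl D) = (2/10)(8/10) = 0.16; P(data | bowl E) = (2/6)(4/6) = 0.22222.
Multiplying each by its prior: 1/5 · 0.22222 = 0.044444, 1/5 · 0.09 = 0.018, 1/5 · 0.24 = 0.048, 1/5 · 0.16 = 0.032, 1/5 · 0.22222 = 0.044444; these sum to 0.18689.
So P(bowl C | data) = (0.048) / (0.18689) = 0.25684.

0.257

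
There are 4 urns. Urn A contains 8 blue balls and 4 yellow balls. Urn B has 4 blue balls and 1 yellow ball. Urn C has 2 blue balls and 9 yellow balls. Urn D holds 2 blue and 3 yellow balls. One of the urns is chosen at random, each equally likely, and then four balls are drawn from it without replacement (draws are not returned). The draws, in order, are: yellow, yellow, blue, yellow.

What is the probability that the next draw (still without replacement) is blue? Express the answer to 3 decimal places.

Under each hypothesis, the probability of the observed sequence is: P(data | urn A) = (4/12)(3/11)(8/10)(2/9) = 0.016162; P(data | urn B) = (1/5)(0/4) = 0; P(data | urn C) = (9/11)(8/10)(2/9)(7/8) = 0.12727; P(data | urn D) = (3/5)(2/4)(2/3)(1/2) = 0.1.
Weighting by the prior gives 1/4 · 0.016162 = 0.0040404, 1/4 · 0 = 0, 1/4 · 0.12727 = 0.031818, 1/4 · 0.1 = 0.025; summing to 0.060859.
The posterior is then P(urn A | data) = 0.06639, P(urn B | data) = 0, P(urn C | data) = 0.52282, P(urn D | data) = 0.41079.
Averaging over the posterior, P(blue next | data) = (7/8)(0.06639) + (1/7)(0.52282) + (1)(0.41079) = 0.54357.

0.544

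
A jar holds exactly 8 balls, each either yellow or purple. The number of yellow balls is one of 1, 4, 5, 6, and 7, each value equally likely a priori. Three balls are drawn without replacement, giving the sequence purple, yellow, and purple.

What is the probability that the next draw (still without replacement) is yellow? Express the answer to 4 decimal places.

Compute the likelihood of the observed sequence for each case: P(data | r = 1) = (7/8)(1/7)(6/6) = 1/8; P(data | r = 4) = (4/8)(4/7)(3/6) = 1/7; P(data | r = 5) = (3/8)(5/7)(2/6) = 5/56; P(data | r = 6) = (2/8)(6/7)(1/6) = 1/28; P(data | r = 7) = (1/8)(7/7)(0/6) = 0.
Multiplying each by its prior: 1/5 · 1/8 = 1/40, 1/5 · 1/7 = 1/35, 1/5 · 5/56 = 1/56, 1/5 · 1/28 = 1/140, 1/5 · 0 = 0; these sum to 11/140.
Dividing through by the total gives posterior P(r = 1 | data) = 7/22, P(r = 4 | data) = 4/11, P(r = 5 | data) = 5/22, P(r = 6 | data) = 1/11, P(r = 7 | data) = 0.
The predictive probability is P(yellow next | data) = (0)(7/22) + (3/5)(4/11) + (4/5)(5/22) + (1)(1/11) = 27/55.

0.4909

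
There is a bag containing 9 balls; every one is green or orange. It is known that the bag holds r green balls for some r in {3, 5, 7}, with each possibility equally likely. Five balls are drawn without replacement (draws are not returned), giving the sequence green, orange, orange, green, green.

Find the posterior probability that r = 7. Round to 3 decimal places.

0.318

Compute the likelihood of the observed sequence for each case: P(data | r = 3) = (3/9)(6/8)(5/7)(2/6)(1/5) = 1/84; P(data | r = 5) = (5/9)(4/8)(3/7)(4/6)(3/5) = 1/21; P(data | r = 7) = (7/9)(2/8)(1/7)(6/6)(5/5) = 1/36.
Multiplying each by its prior: 1/3 · 1/84 = 1/252, 1/3 · 1/21 = 1/63, 1/3 · 1/36 = 1/108; with total 11/378.
So P(r = 7 | data) = (1/108) / (11/378) = 7/22.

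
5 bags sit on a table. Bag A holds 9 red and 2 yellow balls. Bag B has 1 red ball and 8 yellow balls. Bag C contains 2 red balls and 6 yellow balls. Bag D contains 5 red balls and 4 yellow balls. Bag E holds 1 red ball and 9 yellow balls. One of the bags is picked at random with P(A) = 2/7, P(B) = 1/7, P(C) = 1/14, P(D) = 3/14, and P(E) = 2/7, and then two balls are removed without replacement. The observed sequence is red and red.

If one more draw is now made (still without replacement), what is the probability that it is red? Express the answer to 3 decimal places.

0.686

For each hypothesis, P(data | H) works out to: P(data | bag A) = (9/11)(8/10) = 0.65455; P(data | bag B) = (1/9)(0/8) = 0; P(data | bag C) = (2/8)(1/7) = 0.035714; P(data | bag D) = (5/9)(4/8) = 0.27778; P(data | bag E) = (1/10)(0/9) = 0.
Weighting by the prior gives 2/7 · 0.65455 = 0.18701, 1/7 · 0 = 0, 1/14 · 0.035714 = 0.002551, 3/14 · 0.27778 = 0.059524, 2/7 · 0 = 0; with total 0.24909.
Dividing through by the total gives posterior P(bag A | data) = 0.75079, P(bag B | data) = 0, P(bag C | data) = 0.010241, P(bag D | data) = 0.23897, P(bag E | data) = 0.
The predictive probability is P(red next | data) = (7/9)(0.75079) + (0)(0.010241) + (3/7)(0.23897) = 0.68636.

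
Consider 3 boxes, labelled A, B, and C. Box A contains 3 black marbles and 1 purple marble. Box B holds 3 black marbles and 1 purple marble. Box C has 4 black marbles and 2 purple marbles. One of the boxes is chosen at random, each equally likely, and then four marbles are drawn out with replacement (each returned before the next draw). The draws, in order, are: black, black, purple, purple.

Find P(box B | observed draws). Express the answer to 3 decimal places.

Under each hypothesis, the probability of the observed sequence is: P(data | box A) = (3/4)(3/4)(1/4)(1/4) = 0.035156; P(data | box B) = (3/4)(3/4)(1/4)(1/4) = 0.035156; P(data | box C) = (4/6)(4/6)(2/6)(2/6) = 0.049383.
Multiplying each by its prior: 1/3 · 0.035156 = 0.011719, 1/3 · 0.035156 = 0.011719, 1/3 · 0.049383 = 0.016461; summing to 0.039898.
Therefore the posterior P(box B | data) = (0.011719) / (0.039898) = 0.29371.

0.294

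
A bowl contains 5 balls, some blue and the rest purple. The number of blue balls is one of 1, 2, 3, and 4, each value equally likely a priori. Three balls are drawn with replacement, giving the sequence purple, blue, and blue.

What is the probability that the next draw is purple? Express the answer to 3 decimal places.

Compute the likelihood of the observed sequence for each case: P(data | r = 1) = (4/5)(1/5)(1/5) = 4/125; P(data | r = 2) = (3/5)(2/5)(2/5) = 12/125; P(data | r = 3) = (2/5)(3/5)(3/5) = 18/125; P(data | r = 4) = (1/5)(4/5)(4/5) = 16/125.
Multiplying each by its prior: 1/4 · 4/125 = 1/125, 1/4 · 12/125 = 3/125, 1/4 · 18/125 = 9/250, 1/4 · 16/125 = 4/125; summing to 1/10.
Normalising, the posterior is P(r = 1 | data) = 2/25, P(r = 2 | data) = 6/25, P(r = 3 | data) = 9/25, P(r = 4 | data) = 8/25.
Averaging over the posterior, P(purple next | data) = (4/5)(2/25) + (3/5)(6/25) + (2/5)(9/25) + (1/5)(8/25) = 52/125.

0.416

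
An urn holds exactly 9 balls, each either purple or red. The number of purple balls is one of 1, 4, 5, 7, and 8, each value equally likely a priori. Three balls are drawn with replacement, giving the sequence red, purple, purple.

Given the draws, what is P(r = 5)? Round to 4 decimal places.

Compute the likelihood of the observed sequence for each case: P(data | r = 1) = (8/9)(1/9)(1/9) = 0.010974; P(data | r = 4) = (5/9)(4/9)(4/9) = 0.10974; P(data | r = 5) = (4/9)(5/9)(5/9) = 0.13717; P(data | r = 7) = (2/9)(7/9)(7/9) = 0.13443; P(data | r = 8) = (1/9)(8/9)(8/9) = 0.087791.
Weighting by the prior gives 1/5 · 0.010974 = 0.0021948, 1/5 · 0.10974 = 0.021948, 1/5 · 0.13717 = 0.027435, 1/5 · 0.13443 = 0.026886, 1/5 · 0.087791 = 0.017558; summing to 0.096022.
Therefore the posterior P(r = 5 | data) = (0.027435) / (0.096022) = 0.28571.

0.2857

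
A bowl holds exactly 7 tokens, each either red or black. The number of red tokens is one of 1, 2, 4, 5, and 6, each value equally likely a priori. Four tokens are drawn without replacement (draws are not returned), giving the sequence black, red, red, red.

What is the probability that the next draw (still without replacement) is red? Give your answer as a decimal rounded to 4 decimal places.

Under each hypothesis, the probability of the observed sequence is: P(data | r = 1) = (6/7)(1/6)(0/5) = 0; P(data | r = 2) = (5/7)(2/6)(1/5)(0/4) = 0; P(data | r = 4) = (3/7)(4/6)(3/5)(2/4) = 3/35; P(data | r = 5) = (2/7)(5/6)(4/5)(3/4) = 1/7; P(data | r = 6) = (1/7)(6/6)(5/5)(4/4) = 1/7.
The prior-weighted likelihoods are 1/5 · 0 = 0, 1/5 · 0 = 0, 1/5 · 3/35 = 3/175, 1/5 · 1/7 = 1/35, 1/5 · 1/7 = 1/35; summing to 13/175.
Dividing through by the total gives posterior P(r = 1 | data) = 0, P(r = 2 | data) = 0, P(r = 4 | data) = 3/13, P(r = 5 | data) = 5/13, P(r = 6 | data) = 5/13.
Averaging over the posterior, P(red next | data) = (1/3)(3/13) + (2/3)(5/13) + (1)(5/13) = 28/39.

0.7179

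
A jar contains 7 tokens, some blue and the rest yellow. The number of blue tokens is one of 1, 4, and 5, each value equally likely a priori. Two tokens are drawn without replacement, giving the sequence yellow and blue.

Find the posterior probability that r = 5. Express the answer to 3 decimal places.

The likelihood of the observed sequence under each hypothesis: P(data | r = 1) = (6/7)(1/6) = 1/7; P(data | r = 4) = (3/7)(4/6) = 2/7; P(data | r = 5) = (2/7)(5/6) = 5/21.
The prior-weighted likelihoods are 1/3 · 1/7 = 1/21, 1/3 · 2/7 = 2/21, 1/3 · 5/21 = 5/63; these sum to 2/9.
By Bayes' rule, P(r = 5 | data) = (5/63) / (2/9) = 5/14.

0.357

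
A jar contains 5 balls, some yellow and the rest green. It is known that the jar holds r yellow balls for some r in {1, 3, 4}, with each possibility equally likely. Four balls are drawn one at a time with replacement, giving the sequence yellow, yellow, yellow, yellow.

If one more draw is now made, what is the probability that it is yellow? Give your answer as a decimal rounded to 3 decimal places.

0.750

The likelihood of the observed sequence under each hypothesis: P(data | r = 1) = (1/5)(1/5)(1/5)(1/5) = 0.0016; P(data | r = 3) = (3/5)(3/5)(3/5)(3/5) = 0.1296; P(data | r = 4) = (4/5)(4/5)(4/5)(4/5) = 0.4096.
Multiplying each by its prior: 1/3 · 0.0016 = 0.00053333, 1/3 · 0.1296 = 0.0432, 1/3 · 0.4096 = 0.13653; these sum to 0.18027.
The posterior is then P(r = 1 | data) = 0.0029586, P(r = 3 | data) = 0.23964, P(r = 4 | data) = 0.7574.
Averaging over the posterior, P(yellow next | data) = (1/5)(0.0029586) + (3/5)(0.23964) + (4/5)(0.7574) = 0.7503.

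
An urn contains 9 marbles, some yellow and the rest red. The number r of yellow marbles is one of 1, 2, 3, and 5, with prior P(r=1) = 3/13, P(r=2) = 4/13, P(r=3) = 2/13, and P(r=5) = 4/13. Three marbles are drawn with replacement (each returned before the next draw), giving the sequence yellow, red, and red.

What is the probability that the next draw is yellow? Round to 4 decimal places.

Compute the likelihood of the observed sequence for each case: P(data | r = 1) = (1/9)(8/9)(8/9) = 0.087791; P(data | r = 2) = (2/9)(7/9)(7/9) = 0.13443; P(data | r = 3) = (3/9)(6/9)(6/9) = 0.14815; P(data | r = 5) = (5/9)(4/9)(4/9) = 0.10974.
Multiplying each by its prior: 3/13 · 0.087791 = 0.02026, 4/13 · 0.13443 = 0.041363, 2/13 · 0.14815 = 0.022792, 4/13 · 0.10974 = 0.033766; with total 0.11818.
Dividing through by the total gives posterior P(r = 1 | data) = 0.17143, P(r = 2 | data) = 0.35, P(r = 3 | data) = 0.19286, P(r = 5 | data) = 0.28571.
So P(yellow next | data) = Σ P(yellow next | H) P(H | data) = (1/9)(0.17143) + (2/9)(0.35) + (1/3)(0.19286) + (5/9)(0.28571) = 0.31984.

0.3198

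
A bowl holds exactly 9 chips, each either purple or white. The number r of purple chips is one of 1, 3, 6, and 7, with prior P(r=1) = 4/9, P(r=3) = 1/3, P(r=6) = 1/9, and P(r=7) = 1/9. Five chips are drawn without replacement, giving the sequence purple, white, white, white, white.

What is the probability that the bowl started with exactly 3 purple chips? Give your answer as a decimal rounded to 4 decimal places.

The likelihood of the observed sequence under each hypothesis: P(data | r = 1) = (1/9)(8/8)(7/7)(6/6)(5/5) = 0.11111; P(data | r = 3) = (3/9)(6/8)(5/7)(4/6)(3/5) = 0.071429; P(data | r = 6) = (6/9)(3/8)(2/7)(1/6)(0/5) = 0; P(data | r = 7) = (7/9)(2/8)(1/7)(0/6) = 0.
The prior-weighted likelihoods are 4/9 · 0.11111 = 0.049383, 1/3 · 0.071429 = 0.02381, 1/9 · 0 = 0, 1/9 · 0 = 0; with total 0.073192.
Therefore the posterior P(r = 3 | data) = (0.02381) / (0.073192) = 0.3253.

0.3253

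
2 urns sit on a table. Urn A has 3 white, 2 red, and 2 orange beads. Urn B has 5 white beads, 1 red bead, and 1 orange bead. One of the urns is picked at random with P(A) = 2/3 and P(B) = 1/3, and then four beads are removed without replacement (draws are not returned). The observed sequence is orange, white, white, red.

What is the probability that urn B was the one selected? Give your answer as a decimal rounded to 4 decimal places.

0.2941

Compute the likelihood of the observed sequence for each case: P(data | urn A) = (2/7)(3/6)(2/5)(2/4) = 1/35; P(data | urn B) = (1/7)(5/6)(4/5)(1/4) = 1/42.
The prior-weighted likelihoods are 2/3 · 1/35 = 2/105, 1/3 · 1/42 = 1/126; with total 17/630.
Therefore the posterior P(urn B | data) = (1/126) / (17/630) = 5/17.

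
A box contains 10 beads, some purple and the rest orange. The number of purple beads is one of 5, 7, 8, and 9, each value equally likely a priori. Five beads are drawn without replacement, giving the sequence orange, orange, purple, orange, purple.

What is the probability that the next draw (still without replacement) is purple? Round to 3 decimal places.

0.669

Compute the likelihood of the observed sequence for each case: P(data | r = 5) = (5/10)(4/9)(5/8)(3/7)(4/6) = 0.039683; P(data | r = 7) = (3/10)(2/9)(7/8)(1/7)(6/6) = 0.0083333; P(data | r = 8) = (2/10)(1/9)(8/8)(0/7) = 0; P(data | r = 9) = (1/10)(0/9) = 0.
Weighting by the prior gives 1/4 · 0.039683 = 0.0099206, 1/4 · 0.0083333 = 0.0020833, 1/4 · 0 = 0, 1/4 · 0 = 0; summing to 0.012004.
Dividing through by the total gives posterior P(r = 5 | data) = 0.82645, P(r = 7 | data) = 0.17355, P(r = 8 | data) = 0, P(r = 9 | data) = 0.
The predictive probability is P(purple next | data) = (3/5)(0.82645) + (1)(0.17355) = 0.66942.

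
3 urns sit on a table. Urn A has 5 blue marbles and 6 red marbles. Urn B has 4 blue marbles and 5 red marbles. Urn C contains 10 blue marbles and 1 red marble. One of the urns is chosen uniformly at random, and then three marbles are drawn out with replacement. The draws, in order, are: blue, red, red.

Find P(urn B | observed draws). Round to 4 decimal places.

Under each hypothesis, the probability of the observed sequence is: P(data | urn A) = (5/11)(6/11)(6/11) = 0.13524; P(data | urn B) = (4/9)(5/9)(5/9) = 0.13717; P(data | urn C) = (10/11)(1/11)(1/11) = 0.0075131.
Weighting by the prior gives 1/3 · 0.13524 = 0.045079, 1/3 · 0.13717 = 0.045725, 1/3 · 0.0075131 = 0.0025044; these sum to 0.093308.
By Bayes' rule, P(urn B | data) = (0.045725) / (0.093308) = 0.49004.

0.4900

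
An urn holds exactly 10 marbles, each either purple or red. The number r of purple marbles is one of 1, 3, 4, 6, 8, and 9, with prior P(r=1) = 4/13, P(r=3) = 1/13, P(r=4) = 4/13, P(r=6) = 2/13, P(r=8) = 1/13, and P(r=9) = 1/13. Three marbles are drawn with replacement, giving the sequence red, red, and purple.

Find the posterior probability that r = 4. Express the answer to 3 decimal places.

The likelihood of the observed sequence under each hypothesis: P(data | r = 1) = (9/10)(9/10)(1/10) = 0.081; P(data | r = 3) = (7/10)(7/10)(3/10) = 0.147; P(data | r = 4) = (6/10)(6/10)(4/10) = 0.144; P(data | r = 6) = (4/10)(4/10)(6/10) = 0.096; P(data | r = 8) = (2/10)(2/10)(8/10) = 0.032; P(data | r = 9) = (1/10)(1/10)(9/10) = 0.009.
Weighting by the prior gives 4/13 · 0.081 = 0.024923, 1/13 · 0.147 = 0.011308, 4/13 · 0.144 = 0.044308, 2/13 · 0.096 = 0.014769, 1/13 · 0.032 = 0.0024615, 1/13 · 0.009 = 0.00069231; these sum to 0.098462.
By Bayes' rule, P(r = 4 | data) = (0.044308) / (0.098462) = 0.45.

0.450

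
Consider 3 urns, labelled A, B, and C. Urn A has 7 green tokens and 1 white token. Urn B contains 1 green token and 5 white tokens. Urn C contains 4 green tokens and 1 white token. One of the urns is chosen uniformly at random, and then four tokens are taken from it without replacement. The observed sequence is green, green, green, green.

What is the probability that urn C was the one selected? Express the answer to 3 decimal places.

0.286

For each hypothesis, P(data | H) works out to: P(data | urn A) = (7/8)(6/7)(5/6)(4/5) = 1/2; P(data | urn B) = (1/6)(0/5) = 0; P(data | urn C) = (4/5)(3/4)(2/3)(1/2) = 1/5.
Multiplying each by its prior: 1/3 · 1/2 = 1/6, 1/3 · 0 = 0, 1/3 · 1/5 = 1/15; these sum to 7/30.
So P(urn C | data) = (1/15) / (7/30) = 2/7.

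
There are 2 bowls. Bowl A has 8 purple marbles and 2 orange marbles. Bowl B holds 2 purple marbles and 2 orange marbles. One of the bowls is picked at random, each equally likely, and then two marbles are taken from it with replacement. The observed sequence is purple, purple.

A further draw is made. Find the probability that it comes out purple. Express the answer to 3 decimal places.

For each hypothesis, P(data | H) works out to: P(data | bowl A) = (8/10)(8/10) = 16/25; P(data | bowl B) = (2/4)(2/4) = 1/4.
Weighting by the prior gives 1/2 · 16/25 = 8/25, 1/2 · 1/4 = 1/8; with total 89/200.
The posterior is then P(bowl A | data) = 64/89, P(bowl B | data) = 25/89.
The predictive probability is P(purple next | data) = (4/5)(64/89) + (1/2)(25/89) = 637/890.

0.716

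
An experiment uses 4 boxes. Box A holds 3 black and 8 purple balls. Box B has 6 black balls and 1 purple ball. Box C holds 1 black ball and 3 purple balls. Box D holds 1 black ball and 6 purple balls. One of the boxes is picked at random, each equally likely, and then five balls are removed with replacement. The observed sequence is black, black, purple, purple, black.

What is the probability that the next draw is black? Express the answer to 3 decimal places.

Compute the likelihood of the observed sequence for each case: P(data | box A) = (3/11)(3/11)(8/11)(8/11)(3/11) = 0.01073; P(data | box B) = (6/7)(6/7)(1/7)(1/7)(6/7) = 0.012852; P(data | box C) = (1/4)(1/4)(3/4)(3/4)(1/4) = 0.0087891; P(data | box D) = (1/7)(1/7)(6/7)(6/7)(1/7) = 0.002142.
Multiplying each by its prior: 1/4 · 0.01073 = 0.0026824, 1/4 · 0.012852 = 0.0032129, 1/4 · 0.0087891 = 0.0021973, 1/4 · 0.002142 = 0.00053549; summing to 0.0086281.
Dividing through by the total gives posterior P(box A | data) = 0.31089, P(box B | data) = 0.37238, P(box C | data) = 0.25466, P(box D | data) = 0.062064.
Averaging over the posterior, P(black next | data) = (3/11)(0.31089) + (6/7)(0.37238) + (1/4)(0.25466) + (1/7)(0.062064) = 0.47651.

0.477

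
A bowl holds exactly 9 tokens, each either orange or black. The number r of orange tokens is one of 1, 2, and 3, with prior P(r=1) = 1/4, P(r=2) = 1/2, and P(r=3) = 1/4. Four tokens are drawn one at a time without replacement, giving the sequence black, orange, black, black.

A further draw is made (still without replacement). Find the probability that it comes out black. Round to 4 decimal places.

Compute the likelihood of the observed sequence for each case: P(data | r = 1) = (8/9)(1/8)(7/7)(6/6) = 1/9; P(data | r = 2) = (7/9)(2/8)(6/7)(5/6) = 5/36; P(data | r = 3) = (6/9)(3/8)(5/7)(4/6) = 5/42.
Weighting by the prior gives 1/4 · 1/9 = 1/36, 1/2 · 5/36 = 5/72, 1/4 · 5/42 = 5/168; with total 8/63.
The posterior is then P(r = 1 | data) = 7/32, P(r = 2 | data) = 35/64, P(r = 3 | data) = 15/64.
The predictive probability is P(black next | data) = (1)(7/32) + (4/5)(35/64) + (3/5)(15/64) = 51/64.

0.7969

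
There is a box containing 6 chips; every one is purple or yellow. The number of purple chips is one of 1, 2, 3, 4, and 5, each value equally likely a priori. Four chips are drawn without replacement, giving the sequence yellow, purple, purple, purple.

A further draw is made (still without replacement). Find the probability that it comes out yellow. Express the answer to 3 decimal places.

Under each hypothesis, the probability of the observed sequence is: P(data | r = 1) = (5/6)(1/5)(0/4) = 0; P(data | r = 2) = (4/6)(2/5)(1/4)(0/3) = 0; P(data | r = 3) = (3/6)(3/5)(2/4)(1/3) = 1/20; P(data | r = 4) = (2/6)(4/5)(3/4)(2/3) = 2/15; P(data | r = 5) = (1/6)(5/5)(4/4)(3/3) = 1/6.
The prior-weighted likelihoods are 1/5 · 0 = 0, 1/5 · 0 = 0, 1/5 · 1/20 = 1/100, 1/5 · 2/15 = 2/75, 1/5 · 1/6 = 1/30; summing to 7/100.
Dividing through by the total gives posterior P(r = 1 | data) = 0, P(r = 2 | data) = 0, P(r = 3 | data) = 1/7, P(r = 4 | data) = 8/21, P(r = 5 | data) = 10/21.
So P(yellow next | data) = Σ P(yellow next | H) P(H | data) = (1)(1/7) + (1/2)(8/21) + (0)(10/21) = 1/3.

0.333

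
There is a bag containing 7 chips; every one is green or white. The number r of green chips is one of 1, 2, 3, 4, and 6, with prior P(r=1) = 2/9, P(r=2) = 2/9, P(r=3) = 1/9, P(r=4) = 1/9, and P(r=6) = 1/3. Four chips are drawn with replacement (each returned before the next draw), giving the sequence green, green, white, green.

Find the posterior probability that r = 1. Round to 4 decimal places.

Compute the likelihood of the observed sequence for each case: P(data | r = 1) = (1/7)(1/7)(6/7)(1/7) = 0.002499; P(data | r = 2) = (2/7)(2/7)(5/7)(2/7) = 0.01666; P(data | r = 3) = (3/7)(3/7)(4/7)(3/7) = 0.044981; P(data | r = 4) = (4/7)(4/7)(3/7)(4/7) = 0.079967; P(data | r = 6) = (6/7)(6/7)(1/7)(6/7) = 0.089963.
Weighting by the prior gives 2/9 · 0.002499 = 0.00055532, 2/9 · 0.01666 = 0.0037022, 1/9 · 0.044981 = 0.0049979, 1/9 · 0.079967 = 0.0088852, 1/3 · 0.089963 = 0.029988; with total 0.048128.
By Bayes' rule, P(r = 1 | data) = (0.00055532) / (0.048128) = 0.011538.

0.0115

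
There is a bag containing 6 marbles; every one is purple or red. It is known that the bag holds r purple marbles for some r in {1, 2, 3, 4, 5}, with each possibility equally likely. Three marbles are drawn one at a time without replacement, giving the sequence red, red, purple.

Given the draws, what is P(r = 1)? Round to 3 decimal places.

0.286

For each hypothesis, P(data | H) works out to: P(data | r = 1) = (5/6)(4/5)(1/4) = 1/6; P(data | r = 2) = (4/6)(3/5)(2/4) = 1/5; P(data | r = 3) = (3/6)(2/5)(3/4) = 3/20; P(data | r = 4) = (2/6)(1/5)(4/4) = 1/15; P(data | r = 5) = (1/6)(0/5) = 0.
The prior-weighted likelihoods are 1/5 · 1/6 = 1/30, 1/5 · 1/5 = 1/25, 1/5 · 3/20 = 3/100, 1/5 · 1/15 = 1/75, 1/5 · 0 = 0; these sum to 7/60.
Therefore the posterior P(r = 1 | data) = (1/30) / (7/60) = 2/7.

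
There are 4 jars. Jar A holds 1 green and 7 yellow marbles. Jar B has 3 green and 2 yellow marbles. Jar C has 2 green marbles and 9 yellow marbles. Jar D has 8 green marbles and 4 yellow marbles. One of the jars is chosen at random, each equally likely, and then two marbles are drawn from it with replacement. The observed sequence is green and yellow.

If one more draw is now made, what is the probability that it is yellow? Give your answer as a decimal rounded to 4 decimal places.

Under each hypothesis, the probability of the observed sequence is: P(data | jar A) = (1/8)(7/8) = 0.10938; P(data | jar B) = (3/5)(2/5) = 0.24; P(data | jar C) = (2/11)(9/11) = 0.14876; P(data | jar D) = (8/12)(4/12) = 0.22222.
Weighting by the prior gives 1/4 · 0.10938 = 0.027344, 1/4 · 0.24 = 0.06, 1/4 · 0.14876 = 0.03719, 1/4 · 0.22222 = 0.055556; with total 0.18009.
Normalising, the posterior is P(jar A | data) = 0.15183, P(jar B | data) = 0.33317, P(jar C | data) = 0.20651, P(jar D | data) = 0.30849.
So P(yellow next | data) = Σ P(yellow next | H) P(H | data) = (7/8)(0.15183) + (2/5)(0.33317) + (9/11)(0.20651) + (1/3)(0.30849) = 0.53791.

0.5379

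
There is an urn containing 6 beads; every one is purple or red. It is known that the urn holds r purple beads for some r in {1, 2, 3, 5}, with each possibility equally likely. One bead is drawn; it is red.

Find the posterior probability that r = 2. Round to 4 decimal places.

0.3077

Compute the likelihood of this draw for each case: P(data | r = 1) = (5/6) = 5/6; P(data | r = 2) = (4/6) = 2/3; P(data | r = 3) = (3/6) = 1/2; P(data | r = 5) = (1/6) = 1/6.
Weighting by the prior gives 1/4 · 5/6 = 5/24, 1/4 · 2/3 = 1/6, 1/4 · 1/2 = 1/8, 1/4 · 1/6 = 1/24; summing to 13/24.
Hence P(r = 2 | data) = (1/6) / (13/24) = 4/13.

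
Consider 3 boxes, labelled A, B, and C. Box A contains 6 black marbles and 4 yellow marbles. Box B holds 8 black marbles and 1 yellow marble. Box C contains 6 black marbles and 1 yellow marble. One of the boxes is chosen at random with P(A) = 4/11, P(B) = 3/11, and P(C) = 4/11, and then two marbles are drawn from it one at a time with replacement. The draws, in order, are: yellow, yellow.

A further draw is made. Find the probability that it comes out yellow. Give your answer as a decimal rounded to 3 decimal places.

Compute the likelihood of the observed sequence for each case: P(data | box A) = (4/10)(4/10) = 0.16; P(data | box B) = (1/9)(1/9) = 0.012346; P(data | box C) = (1/7)(1/7) = 0.020408.
The prior-weighted likelihoods are 4/11 · 0.16 = 0.058182, 3/11 · 0.012346 = 0.003367, 4/11 · 0.020408 = 0.0074212; these sum to 0.06897.
Dividing through by the total gives posterior P(box A | data) = 0.84358, P(box B | data) = 0.048818, P(box C | data) = 0.1076.
Averaging over the posterior, P(yellow next | data) = (2/5)(0.84358) + (1/9)(0.048818) + (1/7)(0.1076) = 0.35823.

0.358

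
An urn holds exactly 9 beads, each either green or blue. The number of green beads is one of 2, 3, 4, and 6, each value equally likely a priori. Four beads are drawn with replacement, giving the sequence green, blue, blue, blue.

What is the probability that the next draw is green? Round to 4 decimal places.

0.3500

For each hypothesis, P(data | H) works out to: P(data | r = 2) = (2/9)(7/9)(7/9)(7/9) = 0.10456; P(data | r = 3) = (3/9)(6/9)(6/9)(6/9) = 0.098765; P(data | r = 4) = (4/9)(5/9)(5/9)(5/9) = 0.076208; P(data | r = 6) = (6/9)(3/9)(3/9)(3/9) = 0.024691.
The prior-weighted likelihoods are 1/4 · 0.10456 = 0.026139, 1/4 · 0.098765 = 0.024691, 1/4 · 0.076208 = 0.019052, 1/4 · 0.024691 = 0.0061728; these sum to 0.076055.
The posterior is then P(r = 2 | data) = 0.34369, P(r = 3 | data) = 0.32465, P(r = 4 | data) = 0.2505, P(r = 6 | data) = 0.081162.
Averaging over the posterior, P(green next | data) = (2/9)(0.34369) + (1/3)(0.32465) + (4/9)(0.2505) + (2/3)(0.081162) = 0.35003.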